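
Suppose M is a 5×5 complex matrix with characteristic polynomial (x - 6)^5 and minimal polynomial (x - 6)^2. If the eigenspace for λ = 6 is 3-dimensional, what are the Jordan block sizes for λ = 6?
Block sizes for λ = 6: [2, 2, 1]

Step 1 — from the characteristic polynomial, algebraic multiplicity of λ = 6 is 5. From dim ker(M − (6)·I) = 3, there are exactly 3 Jordan blocks for λ = 6.
Step 2 — from the minimal polynomial, the factor (x − 6)^2 tells us the largest block for λ = 6 has size 2.
Step 3 — with total size 5, 3 blocks, and largest block 2, the block sizes (in nonincreasing order) are [2, 2, 1].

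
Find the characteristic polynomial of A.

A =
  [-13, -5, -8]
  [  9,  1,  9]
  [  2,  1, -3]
x^3 + 15*x^2 + 75*x + 125

Expanding det(x·I − A) (e.g. by cofactor expansion or by noting that A is similar to its Jordan form J, which has the same characteristic polynomial as A) gives
  χ_A(x) = x^3 + 15*x^2 + 75*x + 125
which factors as (x + 5)^3. The eigenvalues (with algebraic multiplicities) are λ = -5 with multiplicity 3.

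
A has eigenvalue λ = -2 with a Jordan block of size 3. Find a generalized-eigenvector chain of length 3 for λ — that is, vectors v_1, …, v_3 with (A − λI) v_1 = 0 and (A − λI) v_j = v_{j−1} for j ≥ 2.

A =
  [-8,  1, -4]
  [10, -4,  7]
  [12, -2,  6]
A Jordan chain for λ = -2 of length 3:
v_1 = (-2, 4, 4)ᵀ
v_2 = (-6, 10, 12)ᵀ
v_3 = (1, 0, 0)ᵀ

Let N = A − (-2)·I. We want v_3 with N^3 v_3 = 0 but N^2 v_3 ≠ 0; then v_{j-1} := N · v_j for j = 3, …, 2.

Pick v_3 = (1, 0, 0)ᵀ.
Then v_2 = N · v_3 = (-6, 10, 12)ᵀ.
Then v_1 = N · v_2 = (-2, 4, 4)ᵀ.

Sanity check: (A − (-2)·I) v_1 = (0, 0, 0)ᵀ = 0. ✓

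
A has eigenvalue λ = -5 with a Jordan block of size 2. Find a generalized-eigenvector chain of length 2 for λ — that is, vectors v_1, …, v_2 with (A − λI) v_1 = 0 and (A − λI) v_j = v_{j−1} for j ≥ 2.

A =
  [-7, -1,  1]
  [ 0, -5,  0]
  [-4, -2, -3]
A Jordan chain for λ = -5 of length 2:
v_1 = (-2, 0, -4)ᵀ
v_2 = (1, 0, 0)ᵀ

Let N = A − (-5)·I. We want v_2 with N^2 v_2 = 0 but N^1 v_2 ≠ 0; then v_{j-1} := N · v_j for j = 2, …, 2.

Pick v_2 = (1, 0, 0)ᵀ.
Then v_1 = N · v_2 = (-2, 0, -4)ᵀ.

Sanity check: (A − (-5)·I) v_1 = (0, 0, 0)ᵀ = 0. ✓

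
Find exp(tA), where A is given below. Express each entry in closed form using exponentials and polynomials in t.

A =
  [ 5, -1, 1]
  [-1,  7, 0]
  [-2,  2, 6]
e^{tA} =
  [-t*exp(6*t) + exp(6*t), t^2*exp(6*t) - t*exp(6*t), -t^2*exp(6*t)/2 + t*exp(6*t)]
  [-t*exp(6*t), t^2*exp(6*t) + t*exp(6*t) + exp(6*t), -t^2*exp(6*t)/2]
  [-2*t*exp(6*t), 2*t^2*exp(6*t) + 2*t*exp(6*t), -t^2*exp(6*t) + exp(6*t)]

Strategy: write A = P · J · P⁻¹ where J is a Jordan canonical form, so e^{tA} = P · e^{tJ} · P⁻¹, and e^{tJ} can be computed block-by-block.

A has Jordan form
J =
  [6, 1, 0]
  [0, 6, 1]
  [0, 0, 6]
(up to reordering of blocks).

Per-block formulas:
  For a 3×3 Jordan block J_3(6): exp(t · J_3(6)) = e^(6t)·(I + t·N + (t^2/2)·N^2), where N is the 3×3 nilpotent shift.

After assembling e^{tJ} and conjugating by P, we get:

e^{tA} =
  [-t*exp(6*t) + exp(6*t), t^2*exp(6*t) - t*exp(6*t), -t^2*exp(6*t)/2 + t*exp(6*t)]
  [-t*exp(6*t), t^2*exp(6*t) + t*exp(6*t) + exp(6*t), -t^2*exp(6*t)/2]
  [-2*t*exp(6*t), 2*t^2*exp(6*t) + 2*t*exp(6*t), -t^2*exp(6*t) + exp(6*t)]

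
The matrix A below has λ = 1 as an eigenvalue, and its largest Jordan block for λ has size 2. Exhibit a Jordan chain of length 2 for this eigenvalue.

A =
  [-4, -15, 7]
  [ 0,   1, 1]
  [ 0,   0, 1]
A Jordan chain for λ = 1 of length 2:
v_1 = (-3, 1, 0)ᵀ
v_2 = (2, 0, 1)ᵀ

Let N = A − (1)·I. We want v_2 with N^2 v_2 = 0 but N^1 v_2 ≠ 0; then v_{j-1} := N · v_j for j = 2, …, 2.

Pick v_2 = (2, 0, 1)ᵀ.
Then v_1 = N · v_2 = (-3, 1, 0)ᵀ.

Sanity check: (A − (1)·I) v_1 = (0, 0, 0)ᵀ = 0. ✓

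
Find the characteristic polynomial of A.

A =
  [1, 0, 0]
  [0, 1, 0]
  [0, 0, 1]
x^3 - 3*x^2 + 3*x - 1

Expanding det(x·I − A) (e.g. by cofactor expansion or by noting that A is similar to its Jordan form J, which has the same characteristic polynomial as A) gives
  χ_A(x) = x^3 - 3*x^2 + 3*x - 1
which factors as (x - 1)^3. The eigenvalues (with algebraic multiplicities) are λ = 1 with multiplicity 3.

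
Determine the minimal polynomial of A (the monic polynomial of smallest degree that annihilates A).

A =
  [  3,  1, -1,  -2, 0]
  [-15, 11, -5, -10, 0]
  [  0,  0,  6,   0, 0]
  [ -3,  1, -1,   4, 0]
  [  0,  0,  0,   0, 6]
x^2 - 12*x + 36

The characteristic polynomial is χ_A(x) = (x - 6)^5, so the eigenvalues are known. The minimal polynomial is
  m_A(x) = Π_λ (x − λ)^{k_λ}
where k_λ is the size of the *largest* Jordan block for λ (equivalently, the smallest k with (A − λI)^k v = 0 for every generalised eigenvector v of λ).

  λ = 6: largest Jordan block has size 2, contributing (x − 6)^2

So m_A(x) = (x - 6)^2 = x^2 - 12*x + 36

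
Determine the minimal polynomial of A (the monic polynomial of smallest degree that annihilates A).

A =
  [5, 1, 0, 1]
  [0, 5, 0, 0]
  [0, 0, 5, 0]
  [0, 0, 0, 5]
x^2 - 10*x + 25

The characteristic polynomial is χ_A(x) = (x - 5)^4, so the eigenvalues are known. The minimal polynomial is
  m_A(x) = Π_λ (x − λ)^{k_λ}
where k_λ is the size of the *largest* Jordan block for λ (equivalently, the smallest k with (A − λI)^k v = 0 for every generalised eigenvector v of λ).

  λ = 5: largest Jordan block has size 2, contributing (x − 5)^2

So m_A(x) = (x - 5)^2 = x^2 - 10*x + 25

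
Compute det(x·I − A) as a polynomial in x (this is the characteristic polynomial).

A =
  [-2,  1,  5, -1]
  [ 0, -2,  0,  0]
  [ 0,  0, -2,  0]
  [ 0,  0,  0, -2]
x^4 + 8*x^3 + 24*x^2 + 32*x + 16

Expanding det(x·I − A) (e.g. by cofactor expansion or by noting that A is similar to its Jordan form J, which has the same characteristic polynomial as A) gives
  χ_A(x) = x^4 + 8*x^3 + 24*x^2 + 32*x + 16
which factors as (x + 2)^4. The eigenvalues (with algebraic multiplicities) are λ = -2 with multiplicity 4.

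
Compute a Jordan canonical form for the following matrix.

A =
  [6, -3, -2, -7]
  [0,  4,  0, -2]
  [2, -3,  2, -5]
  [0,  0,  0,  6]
J_2(4) ⊕ J_1(4) ⊕ J_1(6)

The characteristic polynomial is
  det(x·I − A) = x^4 - 18*x^3 + 120*x^2 - 352*x + 384 = (x - 6)*(x - 4)^3

Eigenvalues and multiplicities (the geometric multiplicity of λ is n − rank(A − λI), which equals the number of Jordan blocks for λ):
  λ = 4: algebraic multiplicity = 3, geometric multiplicity = 2
  λ = 6: algebraic multiplicity = 1, geometric multiplicity = 1

Determining the block sizes for each eigenvalue:
  λ = 4: 2 blocks summing to 3 forces exactly one block of size 2 and the rest size 1 → block sizes [2, 1]
  λ = 6: one block (gm = 1), so the single block has size am = 1 → block sizes [1]

Assembling the blocks gives a Jordan form
J =
  [4, 1, 0, 0]
  [0, 4, 0, 0]
  [0, 0, 4, 0]
  [0, 0, 0, 6]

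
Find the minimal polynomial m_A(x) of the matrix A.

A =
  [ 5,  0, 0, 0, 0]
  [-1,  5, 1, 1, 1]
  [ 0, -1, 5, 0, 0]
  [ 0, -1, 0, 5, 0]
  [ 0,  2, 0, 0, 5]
x^3 - 15*x^2 + 75*x - 125

The characteristic polynomial is χ_A(x) = (x - 5)^5, so the eigenvalues are known. The minimal polynomial is
  m_A(x) = Π_λ (x − λ)^{k_λ}
where k_λ is the size of the *largest* Jordan block for λ (equivalently, the smallest k with (A − λI)^k v = 0 for every generalised eigenvector v of λ).

  λ = 5: largest Jordan block has size 3, contributing (x − 5)^3

So m_A(x) = (x - 5)^3 = x^3 - 15*x^2 + 75*x - 125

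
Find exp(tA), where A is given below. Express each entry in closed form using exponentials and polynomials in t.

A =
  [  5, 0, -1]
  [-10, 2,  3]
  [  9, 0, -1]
e^{tA} =
  [3*t*exp(2*t) + exp(2*t), 0, -t*exp(2*t)]
  [-3*t^2*exp(2*t)/2 - 10*t*exp(2*t), exp(2*t), t^2*exp(2*t)/2 + 3*t*exp(2*t)]
  [9*t*exp(2*t), 0, -3*t*exp(2*t) + exp(2*t)]

Strategy: write A = P · J · P⁻¹ where J is a Jordan canonical form, so e^{tA} = P · e^{tJ} · P⁻¹, and e^{tJ} can be computed block-by-block.

A has Jordan form
J =
  [2, 1, 0]
  [0, 2, 1]
  [0, 0, 2]
(up to reordering of blocks).

Per-block formulas:
  For a 3×3 Jordan block J_3(2): exp(t · J_3(2)) = e^(2t)·(I + t·N + (t^2/2)·N^2), where N is the 3×3 nilpotent shift.

After assembling e^{tJ} and conjugating by P, we get:

e^{tA} =
  [3*t*exp(2*t) + exp(2*t), 0, -t*exp(2*t)]
  [-3*t^2*exp(2*t)/2 - 10*t*exp(2*t), exp(2*t), t^2*exp(2*t)/2 + 3*t*exp(2*t)]
  [9*t*exp(2*t), 0, -3*t*exp(2*t) + exp(2*t)]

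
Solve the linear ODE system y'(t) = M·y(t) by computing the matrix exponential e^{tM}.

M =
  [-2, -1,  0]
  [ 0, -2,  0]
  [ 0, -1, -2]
e^{tM} =
  [exp(-2*t), -t*exp(-2*t), 0]
  [0, exp(-2*t), 0]
  [0, -t*exp(-2*t), exp(-2*t)]

Strategy: write M = P · J · P⁻¹ where J is a Jordan canonical form, so e^{tM} = P · e^{tJ} · P⁻¹, and e^{tJ} can be computed block-by-block.

M has Jordan form
J =
  [-2,  1,  0]
  [ 0, -2,  0]
  [ 0,  0, -2]
(up to reordering of blocks).

Per-block formulas:
  For a 1×1 block at λ = -2: exp(t · [-2]) = [e^(-2t)].
  For a 2×2 Jordan block J_2(-2): exp(t · J_2(-2)) = e^(-2t)·(I + t·N), where N is the 2×2 nilpotent shift.

After assembling e^{tJ} and conjugating by P, we get:

e^{tM} =
  [exp(-2*t), -t*exp(-2*t), 0]
  [0, exp(-2*t), 0]
  [0, -t*exp(-2*t), exp(-2*t)]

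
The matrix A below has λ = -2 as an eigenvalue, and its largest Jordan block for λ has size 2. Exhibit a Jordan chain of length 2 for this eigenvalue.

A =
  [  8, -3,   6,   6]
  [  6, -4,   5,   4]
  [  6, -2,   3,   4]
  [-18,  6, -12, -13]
A Jordan chain for λ = -2 of length 2:
v_1 = (-3, -2, -2, 6)ᵀ
v_2 = (0, 1, 0, 0)ᵀ

Let N = A − (-2)·I. We want v_2 with N^2 v_2 = 0 but N^1 v_2 ≠ 0; then v_{j-1} := N · v_j for j = 2, …, 2.

Pick v_2 = (0, 1, 0, 0)ᵀ.
Then v_1 = N · v_2 = (-3, -2, -2, 6)ᵀ.

Sanity check: (A − (-2)·I) v_1 = (0, 0, 0, 0)ᵀ = 0. ✓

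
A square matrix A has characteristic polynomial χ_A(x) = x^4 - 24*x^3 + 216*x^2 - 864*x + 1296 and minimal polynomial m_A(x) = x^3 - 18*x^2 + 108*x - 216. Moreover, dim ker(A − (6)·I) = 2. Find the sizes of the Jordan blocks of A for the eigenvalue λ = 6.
Block sizes for λ = 6: [3, 1]

Step 1 — from the characteristic polynomial, algebraic multiplicity of λ = 6 is 4. From dim ker(A − (6)·I) = 2, there are exactly 2 Jordan blocks for λ = 6.
Step 2 — from the minimal polynomial, the factor (x − 6)^3 tells us the largest block for λ = 6 has size 3.
Step 3 — with total size 4, 2 blocks, and largest block 3, the block sizes (in nonincreasing order) are [3, 1].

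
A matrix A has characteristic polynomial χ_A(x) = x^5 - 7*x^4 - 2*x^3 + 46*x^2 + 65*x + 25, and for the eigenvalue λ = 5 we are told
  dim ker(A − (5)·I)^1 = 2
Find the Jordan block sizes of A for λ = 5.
Block sizes for λ = 5: [1, 1]

From the dimensions of kernels of powers, the number of Jordan blocks of size at least j is d_j − d_{j−1} where d_j = dim ker(N^j) (with d_0 = 0). Computing the differences gives [2].
The number of blocks of size exactly k is (#blocks of size ≥ k) − (#blocks of size ≥ k + 1), so the partition is: 2 block(s) of size 1.
In nonincreasing order the block sizes are [1, 1].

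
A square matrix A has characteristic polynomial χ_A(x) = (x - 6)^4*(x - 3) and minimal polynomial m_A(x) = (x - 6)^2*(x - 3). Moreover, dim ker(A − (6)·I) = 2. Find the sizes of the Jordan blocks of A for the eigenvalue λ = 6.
Block sizes for λ = 6: [2, 2]

Step 1 — from the characteristic polynomial, algebraic multiplicity of λ = 6 is 4. From dim ker(A − (6)·I) = 2, there are exactly 2 Jordan blocks for λ = 6.
Step 2 — from the minimal polynomial, the factor (x − 6)^2 tells us the largest block for λ = 6 has size 2.
Step 3 — with total size 4, 2 blocks, and largest block 2, the block sizes (in nonincreasing order) are [2, 2].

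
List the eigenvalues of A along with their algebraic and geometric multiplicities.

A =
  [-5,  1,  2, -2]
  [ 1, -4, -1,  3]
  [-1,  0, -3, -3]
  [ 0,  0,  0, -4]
λ = -4: alg = 4, geom = 2

Step 1 — factor the characteristic polynomial to read off the algebraic multiplicities:
  χ_A(x) = (x + 4)^4

Step 2 — compute geometric multiplicities via the rank-nullity identity g(λ) = n − rank(A − λI):
  rank(A − (-4)·I) = 2, so dim ker(A − (-4)·I) = n − 2 = 2

Summary:
  λ = -4: algebraic multiplicity = 4, geometric multiplicity = 2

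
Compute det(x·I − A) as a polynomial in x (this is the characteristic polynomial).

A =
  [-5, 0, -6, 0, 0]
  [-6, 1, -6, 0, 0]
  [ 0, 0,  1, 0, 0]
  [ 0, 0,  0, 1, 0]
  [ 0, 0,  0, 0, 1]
x^5 + x^4 - 14*x^3 + 26*x^2 - 19*x + 5

Expanding det(x·I − A) (e.g. by cofactor expansion or by noting that A is similar to its Jordan form J, which has the same characteristic polynomial as A) gives
  χ_A(x) = x^5 + x^4 - 14*x^3 + 26*x^2 - 19*x + 5
which factors as (x - 1)^4*(x + 5). The eigenvalues (with algebraic multiplicities) are λ = -5 with multiplicity 1, λ = 1 with multiplicity 4.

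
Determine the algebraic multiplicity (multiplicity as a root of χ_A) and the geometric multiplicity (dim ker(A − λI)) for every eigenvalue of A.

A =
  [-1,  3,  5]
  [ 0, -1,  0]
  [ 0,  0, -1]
λ = -1: alg = 3, geom = 2

Step 1 — factor the characteristic polynomial to read off the algebraic multiplicities:
  χ_A(x) = (x + 1)^3

Step 2 — compute geometric multiplicities via the rank-nullity identity g(λ) = n − rank(A − λI):
  rank(A − (-1)·I) = 1, so dim ker(A − (-1)·I) = n − 1 = 2

Summary:
  λ = -1: algebraic multiplicity = 3, geometric multiplicity = 2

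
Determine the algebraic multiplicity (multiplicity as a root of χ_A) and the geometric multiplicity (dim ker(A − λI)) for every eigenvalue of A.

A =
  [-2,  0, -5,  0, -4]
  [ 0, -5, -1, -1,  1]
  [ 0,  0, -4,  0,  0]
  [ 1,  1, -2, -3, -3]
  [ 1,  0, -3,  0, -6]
λ = -4: alg = 5, geom = 2

Step 1 — factor the characteristic polynomial to read off the algebraic multiplicities:
  χ_A(x) = (x + 4)^5

Step 2 — compute geometric multiplicities via the rank-nullity identity g(λ) = n − rank(A − λI):
  rank(A − (-4)·I) = 3, so dim ker(A − (-4)·I) = n − 3 = 2

Summary:
  λ = -4: algebraic multiplicity = 5, geometric multiplicity = 2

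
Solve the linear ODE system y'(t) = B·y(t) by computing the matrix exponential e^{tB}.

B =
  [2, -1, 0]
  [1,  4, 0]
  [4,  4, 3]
e^{tB} =
  [-t*exp(3*t) + exp(3*t), -t*exp(3*t), 0]
  [t*exp(3*t), t*exp(3*t) + exp(3*t), 0]
  [4*t*exp(3*t), 4*t*exp(3*t), exp(3*t)]

Strategy: write B = P · J · P⁻¹ where J is a Jordan canonical form, so e^{tB} = P · e^{tJ} · P⁻¹, and e^{tJ} can be computed block-by-block.

B has Jordan form
J =
  [3, 1, 0]
  [0, 3, 0]
  [0, 0, 3]
(up to reordering of blocks).

Per-block formulas:
  For a 1×1 block at λ = 3: exp(t · [3]) = [e^(3t)].
  For a 2×2 Jordan block J_2(3): exp(t · J_2(3)) = e^(3t)·(I + t·N), where N is the 2×2 nilpotent shift.

After assembling e^{tJ} and conjugating by P, we get:

e^{tB} =
  [-t*exp(3*t) + exp(3*t), -t*exp(3*t), 0]
  [t*exp(3*t), t*exp(3*t) + exp(3*t), 0]
  [4*t*exp(3*t), 4*t*exp(3*t), exp(3*t)]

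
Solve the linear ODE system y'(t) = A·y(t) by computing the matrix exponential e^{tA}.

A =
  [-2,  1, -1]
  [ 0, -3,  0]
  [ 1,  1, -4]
e^{tA} =
  [t*exp(-3*t) + exp(-3*t), t*exp(-3*t), -t*exp(-3*t)]
  [0, exp(-3*t), 0]
  [t*exp(-3*t), t*exp(-3*t), -t*exp(-3*t) + exp(-3*t)]

Strategy: write A = P · J · P⁻¹ where J is a Jordan canonical form, so e^{tA} = P · e^{tJ} · P⁻¹, and e^{tJ} can be computed block-by-block.

A has Jordan form
J =
  [-3,  1,  0]
  [ 0, -3,  0]
  [ 0,  0, -3]
(up to reordering of blocks).

Per-block formulas:
  For a 2×2 Jordan block J_2(-3): exp(t · J_2(-3)) = e^(-3t)·(I + t·N), where N is the 2×2 nilpotent shift.
  For a 1×1 block at λ = -3: exp(t · [-3]) = [e^(-3t)].

After assembling e^{tJ} and conjugating by P, we get:

e^{tA} =
  [t*exp(-3*t) + exp(-3*t), t*exp(-3*t), -t*exp(-3*t)]
  [0, exp(-3*t), 0]
  [t*exp(-3*t), t*exp(-3*t), -t*exp(-3*t) + exp(-3*t)]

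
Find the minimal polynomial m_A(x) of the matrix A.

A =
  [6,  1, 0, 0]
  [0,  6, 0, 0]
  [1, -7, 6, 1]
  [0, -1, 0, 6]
x^2 - 12*x + 36

The characteristic polynomial is χ_A(x) = (x - 6)^4, so the eigenvalues are known. The minimal polynomial is
  m_A(x) = Π_λ (x − λ)^{k_λ}
where k_λ is the size of the *largest* Jordan block for λ (equivalently, the smallest k with (A − λI)^k v = 0 for every generalised eigenvector v of λ).

  λ = 6: largest Jordan block has size 2, contributing (x − 6)^2

So m_A(x) = (x - 6)^2 = x^2 - 12*x + 36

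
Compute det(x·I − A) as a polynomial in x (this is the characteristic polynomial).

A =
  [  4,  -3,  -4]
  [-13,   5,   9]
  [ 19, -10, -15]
x^3 + 6*x^2 + 12*x + 8

Expanding det(x·I − A) (e.g. by cofactor expansion or by noting that A is similar to its Jordan form J, which has the same characteristic polynomial as A) gives
  χ_A(x) = x^3 + 6*x^2 + 12*x + 8
which factors as (x + 2)^3. The eigenvalues (with algebraic multiplicities) are λ = -2 with multiplicity 3.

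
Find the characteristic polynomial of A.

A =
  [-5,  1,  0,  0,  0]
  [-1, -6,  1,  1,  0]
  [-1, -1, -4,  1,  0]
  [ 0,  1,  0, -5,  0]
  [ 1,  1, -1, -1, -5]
x^5 + 25*x^4 + 250*x^3 + 1250*x^2 + 3125*x + 3125

Expanding det(x·I − A) (e.g. by cofactor expansion or by noting that A is similar to its Jordan form J, which has the same characteristic polynomial as A) gives
  χ_A(x) = x^5 + 25*x^4 + 250*x^3 + 1250*x^2 + 3125*x + 3125
which factors as (x + 5)^5. The eigenvalues (with algebraic multiplicities) are λ = -5 with multiplicity 5.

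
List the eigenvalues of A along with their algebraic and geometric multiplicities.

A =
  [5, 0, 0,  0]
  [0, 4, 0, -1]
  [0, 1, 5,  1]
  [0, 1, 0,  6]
λ = 5: alg = 4, geom = 3

Step 1 — factor the characteristic polynomial to read off the algebraic multiplicities:
  χ_A(x) = (x - 5)^4

Step 2 — compute geometric multiplicities via the rank-nullity identity g(λ) = n − rank(A − λI):
  rank(A − (5)·I) = 1, so dim ker(A − (5)·I) = n − 1 = 3

Summary:
  λ = 5: algebraic multiplicity = 4, geometric multiplicity = 3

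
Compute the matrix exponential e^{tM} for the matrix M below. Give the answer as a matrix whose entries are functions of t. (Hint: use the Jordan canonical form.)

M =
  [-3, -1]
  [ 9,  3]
e^{tM} =
  [1 - 3*t, -t]
  [9*t, 3*t + 1]

Strategy: write M = P · J · P⁻¹ where J is a Jordan canonical form, so e^{tM} = P · e^{tJ} · P⁻¹, and e^{tJ} can be computed block-by-block.

M has Jordan form
J =
  [0, 1]
  [0, 0]
(up to reordering of blocks).

Per-block formulas:
  For a 2×2 Jordan block J_2(0): exp(t · J_2(0)) = e^(0t)·(I + t·N), where N is the 2×2 nilpotent shift.

After assembling e^{tJ} and conjugating by P, we get:

e^{tM} =
  [1 - 3*t, -t]
  [9*t, 3*t + 1]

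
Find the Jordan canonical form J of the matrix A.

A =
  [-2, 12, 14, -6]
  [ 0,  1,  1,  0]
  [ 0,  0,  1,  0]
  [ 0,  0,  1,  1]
J_1(-2) ⊕ J_2(1) ⊕ J_1(1)

The characteristic polynomial is
  det(x·I − A) = x^4 - x^3 - 3*x^2 + 5*x - 2 = (x - 1)^3*(x + 2)

Eigenvalues and multiplicities (the geometric multiplicity of λ is n − rank(A − λI), which equals the number of Jordan blocks for λ):
  λ = -2: algebraic multiplicity = 1, geometric multiplicity = 1
  λ = 1: algebraic multiplicity = 3, geometric multiplicity = 2

Determining the block sizes for each eigenvalue:
  λ = -2: one block (gm = 1), so the single block has size am = 1 → block sizes [1]
  λ = 1: 2 blocks summing to 3 forces exactly one block of size 2 and the rest size 1 → block sizes [2, 1]

Assembling the blocks gives a Jordan form
J =
  [-2, 0, 0, 0]
  [ 0, 1, 1, 0]
  [ 0, 0, 1, 0]
  [ 0, 0, 0, 1]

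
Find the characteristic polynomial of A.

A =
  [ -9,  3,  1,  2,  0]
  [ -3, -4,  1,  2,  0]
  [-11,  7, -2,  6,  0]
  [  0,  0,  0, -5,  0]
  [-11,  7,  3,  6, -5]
x^5 + 25*x^4 + 250*x^3 + 1250*x^2 + 3125*x + 3125

Expanding det(x·I − A) (e.g. by cofactor expansion or by noting that A is similar to its Jordan form J, which has the same characteristic polynomial as A) gives
  χ_A(x) = x^5 + 25*x^4 + 250*x^3 + 1250*x^2 + 3125*x + 3125
which factors as (x + 5)^5. The eigenvalues (with algebraic multiplicities) are λ = -5 with multiplicity 5.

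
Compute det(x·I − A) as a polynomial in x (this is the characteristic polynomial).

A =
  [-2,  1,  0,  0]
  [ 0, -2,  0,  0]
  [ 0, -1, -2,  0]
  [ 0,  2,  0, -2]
x^4 + 8*x^3 + 24*x^2 + 32*x + 16

Expanding det(x·I − A) (e.g. by cofactor expansion or by noting that A is similar to its Jordan form J, which has the same characteristic polynomial as A) gives
  χ_A(x) = x^4 + 8*x^3 + 24*x^2 + 32*x + 16
which factors as (x + 2)^4. The eigenvalues (with algebraic multiplicities) are λ = -2 with multiplicity 4.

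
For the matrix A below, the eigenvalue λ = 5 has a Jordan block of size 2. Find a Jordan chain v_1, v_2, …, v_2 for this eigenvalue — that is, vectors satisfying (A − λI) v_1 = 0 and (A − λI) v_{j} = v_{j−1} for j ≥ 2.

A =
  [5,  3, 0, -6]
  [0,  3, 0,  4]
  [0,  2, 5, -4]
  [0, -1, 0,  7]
A Jordan chain for λ = 5 of length 2:
v_1 = (3, -2, 2, -1)ᵀ
v_2 = (0, 1, 0, 0)ᵀ

Let N = A − (5)·I. We want v_2 with N^2 v_2 = 0 but N^1 v_2 ≠ 0; then v_{j-1} := N · v_j for j = 2, …, 2.

Pick v_2 = (0, 1, 0, 0)ᵀ.
Then v_1 = N · v_2 = (3, -2, 2, -1)ᵀ.

Sanity check: (A − (5)·I) v_1 = (0, 0, 0, 0)ᵀ = 0. ✓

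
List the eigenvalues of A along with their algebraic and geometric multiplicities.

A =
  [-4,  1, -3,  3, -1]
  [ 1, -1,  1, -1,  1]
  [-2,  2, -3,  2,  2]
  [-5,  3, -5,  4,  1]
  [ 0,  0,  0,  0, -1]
λ = -1: alg = 5, geom = 3

Step 1 — factor the characteristic polynomial to read off the algebraic multiplicities:
  χ_A(x) = (x + 1)^5

Step 2 — compute geometric multiplicities via the rank-nullity identity g(λ) = n − rank(A − λI):
  rank(A − (-1)·I) = 2, so dim ker(A − (-1)·I) = n − 2 = 3

Summary:
  λ = -1: algebraic multiplicity = 5, geometric multiplicity = 3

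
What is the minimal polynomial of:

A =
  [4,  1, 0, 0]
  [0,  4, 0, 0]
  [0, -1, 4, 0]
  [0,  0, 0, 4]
x^2 - 8*x + 16

The characteristic polynomial is χ_A(x) = (x - 4)^4, so the eigenvalues are known. The minimal polynomial is
  m_A(x) = Π_λ (x − λ)^{k_λ}
where k_λ is the size of the *largest* Jordan block for λ (equivalently, the smallest k with (A − λI)^k v = 0 for every generalised eigenvector v of λ).

  λ = 4: largest Jordan block has size 2, contributing (x − 4)^2

So m_A(x) = (x - 4)^2 = x^2 - 8*x + 16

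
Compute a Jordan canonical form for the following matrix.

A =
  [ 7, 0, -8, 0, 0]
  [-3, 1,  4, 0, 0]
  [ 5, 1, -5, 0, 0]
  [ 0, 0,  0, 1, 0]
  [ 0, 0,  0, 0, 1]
J_3(1) ⊕ J_1(1) ⊕ J_1(1)

The characteristic polynomial is
  det(x·I − A) = x^5 - 5*x^4 + 10*x^3 - 10*x^2 + 5*x - 1 = (x - 1)^5

Eigenvalues and multiplicities (the geometric multiplicity of λ is n − rank(A − λI), which equals the number of Jordan blocks for λ):
  λ = 1: algebraic multiplicity = 5, geometric multiplicity = 3

Determining the block sizes for each eigenvalue:
  λ = 1: with am = 5 and gm = 3, the partition is not yet determined (e.g. several partitions of 5 into 3 parts exist). Let N = A − (1)·I. Computing rank(N^1) = 2, rank(N^2) = 1, rank(N^3) = 0; the number of blocks of size ≥ j is rank(N^{j−1}) − rank(N^j), giving [3, 1, 1]. So we have 1 block(s) of size 3, 2 block(s) of size 1 → block sizes [3, 1, 1]

Assembling the blocks gives a Jordan form
J =
  [1, 1, 0, 0, 0]
  [0, 1, 1, 0, 0]
  [0, 0, 1, 0, 0]
  [0, 0, 0, 1, 0]
  [0, 0, 0, 0, 1]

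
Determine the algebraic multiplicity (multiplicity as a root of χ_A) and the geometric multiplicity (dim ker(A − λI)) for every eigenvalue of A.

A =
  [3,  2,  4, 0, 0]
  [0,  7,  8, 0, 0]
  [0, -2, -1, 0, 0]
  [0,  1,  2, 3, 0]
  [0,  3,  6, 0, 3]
λ = 3: alg = 5, geom = 4

Step 1 — factor the characteristic polynomial to read off the algebraic multiplicities:
  χ_A(x) = (x - 3)^5

Step 2 — compute geometric multiplicities via the rank-nullity identity g(λ) = n − rank(A − λI):
  rank(A − (3)·I) = 1, so dim ker(A − (3)·I) = n − 1 = 4

Summary:
  λ = 3: algebraic multiplicity = 5, geometric multiplicity = 4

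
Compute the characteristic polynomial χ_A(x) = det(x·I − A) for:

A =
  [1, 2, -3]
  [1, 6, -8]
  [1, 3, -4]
x^3 - 3*x^2 + 3*x - 1

Expanding det(x·I − A) (e.g. by cofactor expansion or by noting that A is similar to its Jordan form J, which has the same characteristic polynomial as A) gives
  χ_A(x) = x^3 - 3*x^2 + 3*x - 1
which factors as (x - 1)^3. The eigenvalues (with algebraic multiplicities) are λ = 1 with multiplicity 3.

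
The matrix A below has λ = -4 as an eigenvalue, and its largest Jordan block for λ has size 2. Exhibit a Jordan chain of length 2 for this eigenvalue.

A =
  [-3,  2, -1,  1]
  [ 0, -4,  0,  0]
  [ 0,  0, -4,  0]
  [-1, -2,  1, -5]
A Jordan chain for λ = -4 of length 2:
v_1 = (1, 0, 0, -1)ᵀ
v_2 = (1, 0, 0, 0)ᵀ

Let N = A − (-4)·I. We want v_2 with N^2 v_2 = 0 but N^1 v_2 ≠ 0; then v_{j-1} := N · v_j for j = 2, …, 2.

Pick v_2 = (1, 0, 0, 0)ᵀ.
Then v_1 = N · v_2 = (1, 0, 0, -1)ᵀ.

Sanity check: (A − (-4)·I) v_1 = (0, 0, 0, 0)ᵀ = 0. ✓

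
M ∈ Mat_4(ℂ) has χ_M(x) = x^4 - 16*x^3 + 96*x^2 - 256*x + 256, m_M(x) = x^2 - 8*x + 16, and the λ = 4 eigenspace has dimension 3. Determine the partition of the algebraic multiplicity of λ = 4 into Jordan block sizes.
Block sizes for λ = 4: [2, 1, 1]

Step 1 — from the characteristic polynomial, algebraic multiplicity of λ = 4 is 4. From dim ker(M − (4)·I) = 3, there are exactly 3 Jordan blocks for λ = 4.
Step 2 — from the minimal polynomial, the factor (x − 4)^2 tells us the largest block for λ = 4 has size 2.
Step 3 — with total size 4, 3 blocks, and largest block 2, the block sizes (in nonincreasing order) are [2, 1, 1].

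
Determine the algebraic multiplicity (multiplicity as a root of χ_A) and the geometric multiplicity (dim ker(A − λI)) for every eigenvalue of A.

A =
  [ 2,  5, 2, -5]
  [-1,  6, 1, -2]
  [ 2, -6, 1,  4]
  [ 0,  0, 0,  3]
λ = 3: alg = 4, geom = 2

Step 1 — factor the characteristic polynomial to read off the algebraic multiplicities:
  χ_A(x) = (x - 3)^4

Step 2 — compute geometric multiplicities via the rank-nullity identity g(λ) = n − rank(A − λI):
  rank(A − (3)·I) = 2, so dim ker(A − (3)·I) = n − 2 = 2

Summary:
  λ = 3: algebraic multiplicity = 4, geometric multiplicity = 2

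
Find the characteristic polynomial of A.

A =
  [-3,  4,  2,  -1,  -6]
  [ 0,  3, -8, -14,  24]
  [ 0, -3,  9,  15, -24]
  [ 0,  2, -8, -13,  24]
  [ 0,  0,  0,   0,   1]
x^5 + 3*x^4 - 6*x^3 - 10*x^2 + 21*x - 9

Expanding det(x·I − A) (e.g. by cofactor expansion or by noting that A is similar to its Jordan form J, which has the same characteristic polynomial as A) gives
  χ_A(x) = x^5 + 3*x^4 - 6*x^3 - 10*x^2 + 21*x - 9
which factors as (x - 1)^3*(x + 3)^2. The eigenvalues (with algebraic multiplicities) are λ = -3 with multiplicity 2, λ = 1 with multiplicity 3.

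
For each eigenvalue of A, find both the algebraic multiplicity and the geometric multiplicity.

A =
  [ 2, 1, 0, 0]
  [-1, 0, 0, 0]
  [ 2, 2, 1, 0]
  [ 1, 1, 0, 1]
λ = 1: alg = 4, geom = 3

Step 1 — factor the characteristic polynomial to read off the algebraic multiplicities:
  χ_A(x) = (x - 1)^4

Step 2 — compute geometric multiplicities via the rank-nullity identity g(λ) = n − rank(A − λI):
  rank(A − (1)·I) = 1, so dim ker(A − (1)·I) = n − 1 = 3

Summary:
  λ = 1: algebraic multiplicity = 4, geometric multiplicity = 3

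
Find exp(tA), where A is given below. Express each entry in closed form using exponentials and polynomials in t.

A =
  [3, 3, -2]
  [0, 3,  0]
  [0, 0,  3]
e^{tA} =
  [exp(3*t), 3*t*exp(3*t), -2*t*exp(3*t)]
  [0, exp(3*t), 0]
  [0, 0, exp(3*t)]

Strategy: write A = P · J · P⁻¹ where J is a Jordan canonical form, so e^{tA} = P · e^{tJ} · P⁻¹, and e^{tJ} can be computed block-by-block.

A has Jordan form
J =
  [3, 1, 0]
  [0, 3, 0]
  [0, 0, 3]
(up to reordering of blocks).

Per-block formulas:
  For a 1×1 block at λ = 3: exp(t · [3]) = [e^(3t)].
  For a 2×2 Jordan block J_2(3): exp(t · J_2(3)) = e^(3t)·(I + t·N), where N is the 2×2 nilpotent shift.

After assembling e^{tJ} and conjugating by P, we get:

e^{tA} =
  [exp(3*t), 3*t*exp(3*t), -2*t*exp(3*t)]
  [0, exp(3*t), 0]
  [0, 0, exp(3*t)]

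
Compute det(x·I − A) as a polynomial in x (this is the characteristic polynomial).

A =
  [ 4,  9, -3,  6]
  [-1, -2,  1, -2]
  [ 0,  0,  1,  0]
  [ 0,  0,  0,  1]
x^4 - 4*x^3 + 6*x^2 - 4*x + 1

Expanding det(x·I − A) (e.g. by cofactor expansion or by noting that A is similar to its Jordan form J, which has the same characteristic polynomial as A) gives
  χ_A(x) = x^4 - 4*x^3 + 6*x^2 - 4*x + 1
which factors as (x - 1)^4. The eigenvalues (with algebraic multiplicities) are λ = 1 with multiplicity 4.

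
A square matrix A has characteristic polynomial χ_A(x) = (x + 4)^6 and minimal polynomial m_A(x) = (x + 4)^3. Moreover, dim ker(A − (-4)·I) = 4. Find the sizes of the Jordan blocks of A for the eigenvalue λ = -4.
Block sizes for λ = -4: [3, 1, 1, 1]

Step 1 — from the characteristic polynomial, algebraic multiplicity of λ = -4 is 6. From dim ker(A − (-4)·I) = 4, there are exactly 4 Jordan blocks for λ = -4.
Step 2 — from the minimal polynomial, the factor (x + 4)^3 tells us the largest block for λ = -4 has size 3.
Step 3 — with total size 6, 4 blocks, and largest block 3, the block sizes (in nonincreasing order) are [3, 1, 1, 1].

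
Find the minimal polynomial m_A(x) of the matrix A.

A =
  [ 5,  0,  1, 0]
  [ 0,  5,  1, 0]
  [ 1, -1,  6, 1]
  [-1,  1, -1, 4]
x^3 - 15*x^2 + 75*x - 125

The characteristic polynomial is χ_A(x) = (x - 5)^4, so the eigenvalues are known. The minimal polynomial is
  m_A(x) = Π_λ (x − λ)^{k_λ}
where k_λ is the size of the *largest* Jordan block for λ (equivalently, the smallest k with (A − λI)^k v = 0 for every generalised eigenvector v of λ).

  λ = 5: largest Jordan block has size 3, contributing (x − 5)^3

So m_A(x) = (x - 5)^3 = x^3 - 15*x^2 + 75*x - 125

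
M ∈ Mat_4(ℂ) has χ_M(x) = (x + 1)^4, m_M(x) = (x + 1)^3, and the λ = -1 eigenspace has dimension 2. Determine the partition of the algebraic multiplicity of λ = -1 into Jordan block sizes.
Block sizes for λ = -1: [3, 1]

Step 1 — from the characteristic polynomial, algebraic multiplicity of λ = -1 is 4. From dim ker(M − (-1)·I) = 2, there are exactly 2 Jordan blocks for λ = -1.
Step 2 — from the minimal polynomial, the factor (x + 1)^3 tells us the largest block for λ = -1 has size 3.
Step 3 — with total size 4, 2 blocks, and largest block 3, the block sizes (in nonincreasing order) are [3, 1].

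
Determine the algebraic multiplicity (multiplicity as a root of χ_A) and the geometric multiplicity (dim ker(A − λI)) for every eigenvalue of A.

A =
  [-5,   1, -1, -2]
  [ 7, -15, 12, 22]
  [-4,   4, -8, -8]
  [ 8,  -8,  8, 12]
λ = -4: alg = 4, geom = 2

Step 1 — factor the characteristic polynomial to read off the algebraic multiplicities:
  χ_A(x) = (x + 4)^4

Step 2 — compute geometric multiplicities via the rank-nullity identity g(λ) = n − rank(A − λI):
  rank(A − (-4)·I) = 2, so dim ker(A − (-4)·I) = n − 2 = 2

Summary:
  λ = -4: algebraic multiplicity = 4, geometric multiplicity = 2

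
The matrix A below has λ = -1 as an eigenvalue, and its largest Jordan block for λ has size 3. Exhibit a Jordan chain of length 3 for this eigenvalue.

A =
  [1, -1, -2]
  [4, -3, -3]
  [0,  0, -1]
A Jordan chain for λ = -1 of length 3:
v_1 = (-1, -2, 0)ᵀ
v_2 = (-2, -3, 0)ᵀ
v_3 = (0, 0, 1)ᵀ

Let N = A − (-1)·I. We want v_3 with N^3 v_3 = 0 but N^2 v_3 ≠ 0; then v_{j-1} := N · v_j for j = 3, …, 2.

Pick v_3 = (0, 0, 1)ᵀ.
Then v_2 = N · v_3 = (-2, -3, 0)ᵀ.
Then v_1 = N · v_2 = (-1, -2, 0)ᵀ.

Sanity check: (A − (-1)·I) v_1 = (0, 0, 0)ᵀ = 0. ✓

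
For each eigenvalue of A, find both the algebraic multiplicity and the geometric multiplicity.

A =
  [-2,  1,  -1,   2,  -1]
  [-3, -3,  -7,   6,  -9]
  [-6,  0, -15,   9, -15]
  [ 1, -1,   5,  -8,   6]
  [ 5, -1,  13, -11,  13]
λ = -3: alg = 5, geom = 2

Step 1 — factor the characteristic polynomial to read off the algebraic multiplicities:
  χ_A(x) = (x + 3)^5

Step 2 — compute geometric multiplicities via the rank-nullity identity g(λ) = n − rank(A − λI):
  rank(A − (-3)·I) = 3, so dim ker(A − (-3)·I) = n − 3 = 2

Summary:
  λ = -3: algebraic multiplicity = 5, geometric multiplicity = 2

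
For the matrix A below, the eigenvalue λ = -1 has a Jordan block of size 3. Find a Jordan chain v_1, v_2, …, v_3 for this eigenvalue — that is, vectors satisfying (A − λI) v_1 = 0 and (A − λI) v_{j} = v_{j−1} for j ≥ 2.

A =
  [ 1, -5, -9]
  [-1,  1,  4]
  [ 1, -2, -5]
A Jordan chain for λ = -1 of length 3:
v_1 = (-2, 1, -1)ᵀ
v_2 = (-5, 2, -2)ᵀ
v_3 = (0, 1, 0)ᵀ

Let N = A − (-1)·I. We want v_3 with N^3 v_3 = 0 but N^2 v_3 ≠ 0; then v_{j-1} := N · v_j for j = 3, …, 2.

Pick v_3 = (0, 1, 0)ᵀ.
Then v_2 = N · v_3 = (-5, 2, -2)ᵀ.
Then v_1 = N · v_2 = (-2, 1, -1)ᵀ.

Sanity check: (A − (-1)·I) v_1 = (0, 0, 0)ᵀ = 0. ✓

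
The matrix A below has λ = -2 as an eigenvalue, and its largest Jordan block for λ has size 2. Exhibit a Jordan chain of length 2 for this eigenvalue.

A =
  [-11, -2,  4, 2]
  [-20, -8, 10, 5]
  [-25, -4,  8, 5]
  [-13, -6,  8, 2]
A Jordan chain for λ = -2 of length 2:
v_1 = (-28, -70, -70, -56)ᵀ
v_2 = (2, 5, 0, 0)ᵀ

Let N = A − (-2)·I. We want v_2 with N^2 v_2 = 0 but N^1 v_2 ≠ 0; then v_{j-1} := N · v_j for j = 2, …, 2.

Pick v_2 = (2, 5, 0, 0)ᵀ.
Then v_1 = N · v_2 = (-28, -70, -70, -56)ᵀ.

Sanity check: (A − (-2)·I) v_1 = (0, 0, 0, 0)ᵀ = 0. ✓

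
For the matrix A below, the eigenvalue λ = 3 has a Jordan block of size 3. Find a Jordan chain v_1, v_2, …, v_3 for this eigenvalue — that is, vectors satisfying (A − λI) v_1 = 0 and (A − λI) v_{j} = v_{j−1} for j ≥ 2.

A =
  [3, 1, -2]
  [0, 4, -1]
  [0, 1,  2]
A Jordan chain for λ = 3 of length 3:
v_1 = (-1, 0, 0)ᵀ
v_2 = (1, 1, 1)ᵀ
v_3 = (0, 1, 0)ᵀ

Let N = A − (3)·I. We want v_3 with N^3 v_3 = 0 but N^2 v_3 ≠ 0; then v_{j-1} := N · v_j for j = 3, …, 2.

Pick v_3 = (0, 1, 0)ᵀ.
Then v_2 = N · v_3 = (1, 1, 1)ᵀ.
Then v_1 = N · v_2 = (-1, 0, 0)ᵀ.

Sanity check: (A − (3)·I) v_1 = (0, 0, 0)ᵀ = 0. ✓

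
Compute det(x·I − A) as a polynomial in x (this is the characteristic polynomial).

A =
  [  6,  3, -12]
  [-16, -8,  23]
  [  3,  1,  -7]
x^3 + 9*x^2 + 27*x + 27

Expanding det(x·I − A) (e.g. by cofactor expansion or by noting that A is similar to its Jordan form J, which has the same characteristic polynomial as A) gives
  χ_A(x) = x^3 + 9*x^2 + 27*x + 27
which factors as (x + 3)^3. The eigenvalues (with algebraic multiplicities) are λ = -3 with multiplicity 3.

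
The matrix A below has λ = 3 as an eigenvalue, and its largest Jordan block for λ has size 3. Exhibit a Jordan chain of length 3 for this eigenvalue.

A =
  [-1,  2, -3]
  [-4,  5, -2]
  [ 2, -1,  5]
A Jordan chain for λ = 3 of length 3:
v_1 = (2, 4, 0)ᵀ
v_2 = (-4, -4, 2)ᵀ
v_3 = (1, 0, 0)ᵀ

Let N = A − (3)·I. We want v_3 with N^3 v_3 = 0 but N^2 v_3 ≠ 0; then v_{j-1} := N · v_j for j = 3, …, 2.

Pick v_3 = (1, 0, 0)ᵀ.
Then v_2 = N · v_3 = (-4, -4, 2)ᵀ.
Then v_1 = N · v_2 = (2, 4, 0)ᵀ.

Sanity check: (A − (3)·I) v_1 = (0, 0, 0)ᵀ = 0. ✓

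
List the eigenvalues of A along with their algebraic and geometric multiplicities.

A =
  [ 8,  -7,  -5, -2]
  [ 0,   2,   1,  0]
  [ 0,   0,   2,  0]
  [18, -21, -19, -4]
λ = 2: alg = 4, geom = 2

Step 1 — factor the characteristic polynomial to read off the algebraic multiplicities:
  χ_A(x) = (x - 2)^4

Step 2 — compute geometric multiplicities via the rank-nullity identity g(λ) = n − rank(A − λI):
  rank(A − (2)·I) = 2, so dim ker(A − (2)·I) = n − 2 = 2

Summary:
  λ = 2: algebraic multiplicity = 4, geometric multiplicity = 2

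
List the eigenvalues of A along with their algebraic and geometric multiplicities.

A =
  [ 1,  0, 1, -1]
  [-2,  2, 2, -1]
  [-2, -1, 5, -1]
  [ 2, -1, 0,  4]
λ = 3: alg = 4, geom = 2

Step 1 — factor the characteristic polynomial to read off the algebraic multiplicities:
  χ_A(x) = (x - 3)^4

Step 2 — compute geometric multiplicities via the rank-nullity identity g(λ) = n − rank(A − λI):
  rank(A − (3)·I) = 2, so dim ker(A − (3)·I) = n − 2 = 2

Summary:
  λ = 3: algebraic multiplicity = 4, geometric multiplicity = 2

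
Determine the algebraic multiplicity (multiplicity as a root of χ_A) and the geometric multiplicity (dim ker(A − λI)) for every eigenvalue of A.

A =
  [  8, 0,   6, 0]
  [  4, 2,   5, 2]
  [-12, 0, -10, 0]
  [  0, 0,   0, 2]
λ = -4: alg = 1, geom = 1; λ = 2: alg = 3, geom = 2

Step 1 — factor the characteristic polynomial to read off the algebraic multiplicities:
  χ_A(x) = (x - 2)^3*(x + 4)

Step 2 — compute geometric multiplicities via the rank-nullity identity g(λ) = n − rank(A − λI):
  rank(A − (-4)·I) = 3, so dim ker(A − (-4)·I) = n − 3 = 1
  rank(A − (2)·I) = 2, so dim ker(A − (2)·I) = n − 2 = 2

Summary:
  λ = -4: algebraic multiplicity = 1, geometric multiplicity = 1
  λ = 2: algebraic multiplicity = 3, geometric multiplicity = 2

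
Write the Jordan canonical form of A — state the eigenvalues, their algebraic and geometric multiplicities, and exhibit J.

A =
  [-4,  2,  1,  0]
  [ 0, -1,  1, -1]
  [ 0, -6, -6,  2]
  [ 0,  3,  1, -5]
J_2(-4) ⊕ J_2(-4)

The characteristic polynomial is
  det(x·I − A) = x^4 + 16*x^3 + 96*x^2 + 256*x + 256 = (x + 4)^4

Eigenvalues and multiplicities (the geometric multiplicity of λ is n − rank(A − λI), which equals the number of Jordan blocks for λ):
  λ = -4: algebraic multiplicity = 4, geometric multiplicity = 2

Determining the block sizes for each eigenvalue:
  λ = -4: with am = 4 and gm = 2, the partition is not yet determined (e.g. several partitions of 4 into 2 parts exist). Let N = A − (-4)·I. Computing rank(N^1) = 2, rank(N^2) = 0; the number of blocks of size ≥ j is rank(N^{j−1}) − rank(N^j), giving [2, 2]. So we have 2 block(s) of size 2 → block sizes [2, 2]

Assembling the blocks gives a Jordan form
J =
  [-4,  1,  0,  0]
  [ 0, -4,  0,  0]
  [ 0,  0, -4,  1]
  [ 0,  0,  0, -4]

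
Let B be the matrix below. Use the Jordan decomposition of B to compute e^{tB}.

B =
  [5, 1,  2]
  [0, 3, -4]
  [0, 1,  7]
e^{tB} =
  [exp(5*t), t*exp(5*t), 2*t*exp(5*t)]
  [0, -2*t*exp(5*t) + exp(5*t), -4*t*exp(5*t)]
  [0, t*exp(5*t), 2*t*exp(5*t) + exp(5*t)]

Strategy: write B = P · J · P⁻¹ where J is a Jordan canonical form, so e^{tB} = P · e^{tJ} · P⁻¹, and e^{tJ} can be computed block-by-block.

B has Jordan form
J =
  [5, 1, 0]
  [0, 5, 0]
  [0, 0, 5]
(up to reordering of blocks).

Per-block formulas:
  For a 2×2 Jordan block J_2(5): exp(t · J_2(5)) = e^(5t)·(I + t·N), where N is the 2×2 nilpotent shift.
  For a 1×1 block at λ = 5: exp(t · [5]) = [e^(5t)].

After assembling e^{tJ} and conjugating by P, we get:

e^{tB} =
  [exp(5*t), t*exp(5*t), 2*t*exp(5*t)]
  [0, -2*t*exp(5*t) + exp(5*t), -4*t*exp(5*t)]
  [0, t*exp(5*t), 2*t*exp(5*t) + exp(5*t)]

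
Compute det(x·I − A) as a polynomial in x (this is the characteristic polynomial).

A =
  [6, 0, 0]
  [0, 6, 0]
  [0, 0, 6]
x^3 - 18*x^2 + 108*x - 216

Expanding det(x·I − A) (e.g. by cofactor expansion or by noting that A is similar to its Jordan form J, which has the same characteristic polynomial as A) gives
  χ_A(x) = x^3 - 18*x^2 + 108*x - 216
which factors as (x - 6)^3. The eigenvalues (with algebraic multiplicities) are λ = 6 with multiplicity 3.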